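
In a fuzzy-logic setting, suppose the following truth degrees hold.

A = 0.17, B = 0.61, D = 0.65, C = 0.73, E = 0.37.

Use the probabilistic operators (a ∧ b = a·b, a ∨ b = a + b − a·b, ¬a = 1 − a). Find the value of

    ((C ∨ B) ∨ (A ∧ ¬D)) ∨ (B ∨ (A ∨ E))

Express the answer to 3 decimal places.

C ∨ B = a + b − a·b on (0.7300, 0.6100) = 0.8947
¬D = 1 − 0.6500 = 0.3500
A ∧ ¬D = a·b on (0.1700, 0.3500) = 0.0595
(C ∨ B) ∨ (A ∧ ¬D) = a + b − a·b on (0.8947, 0.0595) = 0.9010
A ∨ E = a + b − a·b on (0.1700, 0.3700) = 0.4771
B ∨ (A ∨ E) = a + b − a·b on (0.6100, 0.4771) = 0.7961
((C ∨ B) ∨ (A ∧ ¬D)) ∨ (B ∨ (A ∨ E)) = a + b − a·b on (0.9010, 0.7961) = 0.9798

0.980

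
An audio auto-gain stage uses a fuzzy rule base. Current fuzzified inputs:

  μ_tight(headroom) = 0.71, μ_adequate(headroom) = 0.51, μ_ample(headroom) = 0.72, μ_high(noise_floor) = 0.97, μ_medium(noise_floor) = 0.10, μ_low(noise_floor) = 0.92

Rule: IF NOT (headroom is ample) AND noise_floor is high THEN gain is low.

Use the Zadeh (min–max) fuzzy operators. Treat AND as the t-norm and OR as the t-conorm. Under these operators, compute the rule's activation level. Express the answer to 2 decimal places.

0.28

firing strength: ¬ample=1−0.72=0.28, high=0.97; AND[min(a, b)] → w = 0.28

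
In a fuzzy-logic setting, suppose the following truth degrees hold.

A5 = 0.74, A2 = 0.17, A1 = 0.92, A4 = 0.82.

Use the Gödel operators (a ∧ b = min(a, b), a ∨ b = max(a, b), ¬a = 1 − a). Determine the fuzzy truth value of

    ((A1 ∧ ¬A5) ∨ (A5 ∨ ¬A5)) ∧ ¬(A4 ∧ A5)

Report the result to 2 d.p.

¬A5 = 1 − 0.74 = 0.26
A1 ∧ ¬A5 = min(a, b) on (0.92, 0.26) = 0.26
¬A5 = 1 − 0.74 = 0.26
A5 ∨ ¬A5 = max(a, b) on (0.74, 0.26) = 0.74
(A1 ∧ ¬A5) ∨ (A5 ∨ ¬A5) = max(a, b) on (0.26, 0.74) = 0.74
A4 ∧ A5 = min(a, b) on (0.82, 0.74) = 0.74
¬(A4 ∧ A5) = 1 − 0.74 = 0.26
((A1 ∧ ¬A5) ∨ (A5 ∨ ¬A5)) ∧ ¬(A4 ∧ A5) = min(a, b) on (0.74, 0.26) = 0.26

0.26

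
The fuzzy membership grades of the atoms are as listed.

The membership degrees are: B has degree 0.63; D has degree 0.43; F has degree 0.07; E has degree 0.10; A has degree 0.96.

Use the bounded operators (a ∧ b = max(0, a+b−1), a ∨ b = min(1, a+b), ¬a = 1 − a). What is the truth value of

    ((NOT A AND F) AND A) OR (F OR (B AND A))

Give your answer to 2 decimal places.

0.66

NOT A = 1 − 0.96 = 0.04
NOT A AND F = max(0, a+b−1) on (0.04, 0.07) = 0.00
(NOT A AND F) AND A = max(0, a+b−1) on (0.00, 0.96) = 0.00
B AND A = max(0, a+b−1) on (0.63, 0.96) = 0.59
F OR (B AND A) = min(1, a+b) on (0.07, 0.59) = 0.66
((NOT A AND F) AND A) OR (F OR (B AND A)) = min(1, a+b) on (0.00, 0.66) = 0.66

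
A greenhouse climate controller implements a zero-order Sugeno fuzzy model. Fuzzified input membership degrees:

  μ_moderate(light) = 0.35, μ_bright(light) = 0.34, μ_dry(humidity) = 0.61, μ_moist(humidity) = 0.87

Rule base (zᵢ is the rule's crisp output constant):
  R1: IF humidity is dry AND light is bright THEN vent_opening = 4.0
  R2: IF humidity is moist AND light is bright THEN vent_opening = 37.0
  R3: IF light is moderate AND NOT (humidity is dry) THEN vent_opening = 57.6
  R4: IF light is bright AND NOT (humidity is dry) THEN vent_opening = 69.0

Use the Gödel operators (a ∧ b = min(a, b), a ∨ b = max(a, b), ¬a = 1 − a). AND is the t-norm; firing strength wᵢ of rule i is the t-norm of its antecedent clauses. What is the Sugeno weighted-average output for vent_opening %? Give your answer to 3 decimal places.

42.015

R1 (z=4.0): dry=0.61, bright=0.34; AND[min(a, b)] → w = 0.34
R2 (z=37.0): moist=0.87, bright=0.34; AND[min(a, b)] → w = 0.34
R3 (z=57.6): moderate=0.35, ¬dry=1−0.61=0.39; AND[min(a, b)] → w = 0.35
R4 (z=69.0): bright=0.34, ¬dry=1−0.61=0.39; AND[min(a, b)] → w = 0.34
Weighted average = (0.34·4.0 + 0.34·37.0 + 0.35·57.6 + 0.34·69.0) / (0.34 + 0.34 + 0.35 + 0.34)
  = 57.5600 / 1.3700 = 42.015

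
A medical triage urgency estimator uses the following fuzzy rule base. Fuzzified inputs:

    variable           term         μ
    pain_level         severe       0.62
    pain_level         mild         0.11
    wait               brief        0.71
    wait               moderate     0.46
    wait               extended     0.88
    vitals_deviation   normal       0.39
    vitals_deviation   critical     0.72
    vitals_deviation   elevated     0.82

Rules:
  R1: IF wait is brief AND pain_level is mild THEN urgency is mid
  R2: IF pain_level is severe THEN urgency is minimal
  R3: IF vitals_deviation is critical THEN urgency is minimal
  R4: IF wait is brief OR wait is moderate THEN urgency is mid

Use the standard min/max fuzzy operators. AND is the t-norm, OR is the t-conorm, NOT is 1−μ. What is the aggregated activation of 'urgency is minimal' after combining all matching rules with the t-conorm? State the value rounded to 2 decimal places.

0.72

R1: brief=0.71, mild=0.11; AND[min(a, b)] → w = 0.11
R2: severe=0.62 → w = 0.62
R3: critical=0.72 → w = 0.72
R4: brief=0.71, moderate=0.46; OR[max(a, b)] → w = 0.71
Rules with consequent 'minimal': {R2, R3} → strengths 0.62, 0.72
Aggregate via t-conorm [max(a, b)]: 0.72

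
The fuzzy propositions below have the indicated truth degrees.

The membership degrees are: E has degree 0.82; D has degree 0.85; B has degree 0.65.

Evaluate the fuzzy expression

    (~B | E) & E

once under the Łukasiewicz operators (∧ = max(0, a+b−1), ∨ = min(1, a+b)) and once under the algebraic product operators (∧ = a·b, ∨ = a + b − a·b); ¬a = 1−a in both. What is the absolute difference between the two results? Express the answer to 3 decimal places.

0.096

Under Łukasiewicz:
  ~B = 1 − 0.65 = 0.35
  ~B | E = min(1, a+b) on (0.35, 0.82) = 1.00
  (~B | E) & E = max(0, a+b−1) on (1.00, 0.82) = 0.82
  → value = 0.8200
Under algebraic product:
  ~B = 1 − 0.6500 = 0.3500
  ~B | E = a + b − a·b on (0.3500, 0.8200) = 0.8830
  (~B | E) & E = a·b on (0.8830, 0.8200) = 0.7241
  → value = 0.7241
|0.8200 − 0.7241| = 0.096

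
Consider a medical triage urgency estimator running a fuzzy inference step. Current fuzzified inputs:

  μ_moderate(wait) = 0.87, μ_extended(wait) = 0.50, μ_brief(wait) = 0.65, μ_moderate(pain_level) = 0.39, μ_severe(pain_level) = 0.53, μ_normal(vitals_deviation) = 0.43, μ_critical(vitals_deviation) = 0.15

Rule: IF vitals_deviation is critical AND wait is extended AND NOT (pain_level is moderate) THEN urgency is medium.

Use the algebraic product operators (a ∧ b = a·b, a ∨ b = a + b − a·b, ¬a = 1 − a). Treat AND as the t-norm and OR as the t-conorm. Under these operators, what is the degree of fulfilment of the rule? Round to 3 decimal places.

firing strength: critical=0.15, extended=0.50, ¬moderate=1−0.39=0.61; AND[a·b] → w = 0.0457

0.046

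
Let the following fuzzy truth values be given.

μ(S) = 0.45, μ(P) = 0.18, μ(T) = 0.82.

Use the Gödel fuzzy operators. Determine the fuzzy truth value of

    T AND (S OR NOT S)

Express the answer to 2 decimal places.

0.55

NOT S = 1 − 0.45 = 0.55
S OR NOT S = max(a, b) on (0.45, 0.55) = 0.55
T AND (S OR NOT S) = min(a, b) on (0.82, 0.55) = 0.55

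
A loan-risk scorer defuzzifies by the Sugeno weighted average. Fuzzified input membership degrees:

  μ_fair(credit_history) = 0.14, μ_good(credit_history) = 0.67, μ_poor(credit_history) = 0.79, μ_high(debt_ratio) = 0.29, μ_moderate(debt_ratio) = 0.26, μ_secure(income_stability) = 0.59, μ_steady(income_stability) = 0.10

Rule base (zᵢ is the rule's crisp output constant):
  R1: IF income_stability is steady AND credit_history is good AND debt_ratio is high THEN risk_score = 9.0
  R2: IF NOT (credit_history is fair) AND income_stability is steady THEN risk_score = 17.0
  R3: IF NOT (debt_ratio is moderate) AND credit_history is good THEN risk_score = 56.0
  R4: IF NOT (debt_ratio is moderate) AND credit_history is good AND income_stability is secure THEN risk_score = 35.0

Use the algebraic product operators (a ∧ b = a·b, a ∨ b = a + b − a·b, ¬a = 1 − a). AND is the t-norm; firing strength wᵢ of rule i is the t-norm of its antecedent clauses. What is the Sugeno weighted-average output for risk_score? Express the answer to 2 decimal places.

44.35

R1 (z=9.0): steady=0.10, good=0.67, high=0.29; AND[a·b] → w = 0.0194
R2 (z=17.0): ¬fair=1−0.14=0.86, steady=0.10; AND[a·b] → w = 0.0860
R3 (z=56.0): ¬moderate=1−0.26=0.74, good=0.67; AND[a·b] → w = 0.4958
R4 (z=35.0): ¬moderate=1−0.26=0.74, good=0.67, secure=0.59; AND[a·b] → w = 0.2925
Weighted average = (0.0194·9.0 + 0.0860·17.0 + 0.4958·56.0 + 0.2925·35.0) / (0.0194 + 0.0860 + 0.4958 + 0.2925)
  = 39.6399 / 0.8938 = 44.35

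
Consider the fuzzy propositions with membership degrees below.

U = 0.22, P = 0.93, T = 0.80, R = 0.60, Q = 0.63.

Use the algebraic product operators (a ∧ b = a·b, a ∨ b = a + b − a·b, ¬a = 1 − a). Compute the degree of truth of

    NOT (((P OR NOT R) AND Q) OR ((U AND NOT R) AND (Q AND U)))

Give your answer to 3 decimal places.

NOT R = 1 − 0.6000 = 0.4000
P OR NOT R = a + b − a·b on (0.9300, 0.4000) = 0.9580
(P OR NOT R) AND Q = a·b on (0.9580, 0.6300) = 0.6035
NOT R = 1 − 0.6000 = 0.4000
U AND NOT R = a·b on (0.2200, 0.4000) = 0.0880
Q AND U = a·b on (0.6300, 0.2200) = 0.1386
(U AND NOT R) AND (Q AND U) = a·b on (0.0880, 0.1386) = 0.0122
((P OR NOT R) AND Q) OR ((U AND NOT R) AND (Q AND U)) = a + b − a·b on (0.6035, 0.0122) = 0.6084
NOT (((P OR NOT R) AND Q) OR ((U AND NOT R) AND (Q AND U))) = 1 − 0.6084 = 0.3916

0.392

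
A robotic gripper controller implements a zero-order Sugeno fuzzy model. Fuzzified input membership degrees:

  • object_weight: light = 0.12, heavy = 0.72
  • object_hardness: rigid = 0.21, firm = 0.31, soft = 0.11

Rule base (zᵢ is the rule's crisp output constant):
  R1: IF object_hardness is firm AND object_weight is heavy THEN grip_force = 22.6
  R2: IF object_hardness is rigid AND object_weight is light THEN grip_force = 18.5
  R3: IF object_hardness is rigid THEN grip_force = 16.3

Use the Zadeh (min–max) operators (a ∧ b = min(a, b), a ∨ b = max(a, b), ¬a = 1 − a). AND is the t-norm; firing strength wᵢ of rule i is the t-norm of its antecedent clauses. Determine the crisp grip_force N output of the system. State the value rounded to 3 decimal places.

R1 (z=22.6): firm=0.31, heavy=0.72; AND[min(a, b)] → w = 0.31
R2 (z=18.5): rigid=0.21, light=0.12; AND[min(a, b)] → w = 0.12
R3 (z=16.3): rigid=0.21 → w = 0.21
Weighted average = (0.31·22.6 + 0.12·18.5 + 0.21·16.3) / (0.31 + 0.12 + 0.21)
  = 12.6490 / 0.6400 = 19.764

19.764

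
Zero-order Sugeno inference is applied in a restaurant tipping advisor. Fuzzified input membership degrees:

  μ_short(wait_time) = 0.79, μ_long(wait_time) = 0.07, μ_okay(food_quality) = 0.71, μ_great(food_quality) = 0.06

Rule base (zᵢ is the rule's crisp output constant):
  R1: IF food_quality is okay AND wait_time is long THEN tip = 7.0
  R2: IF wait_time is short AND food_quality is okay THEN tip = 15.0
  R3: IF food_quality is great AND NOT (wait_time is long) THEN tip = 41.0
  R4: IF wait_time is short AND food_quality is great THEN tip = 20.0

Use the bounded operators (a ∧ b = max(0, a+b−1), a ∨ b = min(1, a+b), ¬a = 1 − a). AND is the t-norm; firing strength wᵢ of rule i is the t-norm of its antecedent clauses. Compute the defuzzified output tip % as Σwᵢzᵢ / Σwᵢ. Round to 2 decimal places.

15.00

R1 (z=7.0): okay=0.71, long=0.07; AND[max(0, a+b−1)] → w = 0.00
R2 (z=15.0): short=0.79, okay=0.71; AND[max(0, a+b−1)] → w = 0.50
R3 (z=41.0): great=0.06, ¬long=1−0.07=0.93; AND[max(0, a+b−1)] → w = 0.00
R4 (z=20.0): short=0.79, great=0.06; AND[max(0, a+b−1)] → w = 0.00
Weighted average = (0.00·7.0 + 0.50·15.0 + 0.00·41.0 + 0.00·20.0) / (0.00 + 0.50 + 0.00 + 0.00)
  = 7.5000 / 0.5000 = 15.00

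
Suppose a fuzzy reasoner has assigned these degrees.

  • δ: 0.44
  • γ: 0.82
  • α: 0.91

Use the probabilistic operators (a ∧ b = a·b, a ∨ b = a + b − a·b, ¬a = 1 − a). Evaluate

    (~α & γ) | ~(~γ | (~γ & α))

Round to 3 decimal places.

~α = 1 − 0.9100 = 0.0900
~α & γ = a·b on (0.0900, 0.8200) = 0.0738
~γ = 1 − 0.8200 = 0.1800
~γ = 1 − 0.8200 = 0.1800
~γ & α = a·b on (0.1800, 0.9100) = 0.1638
~γ | (~γ & α) = a + b − a·b on (0.1800, 0.1638) = 0.3143
~(~γ | (~γ & α)) = 1 − 0.3143 = 0.6857
(~α & γ) | ~(~γ | (~γ & α)) = a + b − a·b on (0.0738, 0.6857) = 0.7089

0.709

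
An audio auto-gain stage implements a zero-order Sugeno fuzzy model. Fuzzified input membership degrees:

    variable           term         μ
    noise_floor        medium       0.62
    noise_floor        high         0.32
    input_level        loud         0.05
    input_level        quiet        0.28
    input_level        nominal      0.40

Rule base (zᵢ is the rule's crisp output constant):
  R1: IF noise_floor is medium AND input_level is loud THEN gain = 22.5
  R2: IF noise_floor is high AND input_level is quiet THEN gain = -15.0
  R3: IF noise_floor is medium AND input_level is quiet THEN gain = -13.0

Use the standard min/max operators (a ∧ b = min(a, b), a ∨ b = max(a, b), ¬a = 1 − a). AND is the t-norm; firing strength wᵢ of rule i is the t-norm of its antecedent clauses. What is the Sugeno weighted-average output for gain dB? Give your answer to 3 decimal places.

-11.008

R1 (z=22.5): medium=0.62, loud=0.05; AND[min(a, b)] → w = 0.05
R2 (z=-15.0): high=0.32, quiet=0.28; AND[min(a, b)] → w = 0.28
R3 (z=-13.0): medium=0.62, quiet=0.28; AND[min(a, b)] → w = 0.28
Weighted average = (0.05·22.5 + 0.28·-15.0 + 0.28·-13.0) / (0.05 + 0.28 + 0.28)
  = -6.7150 / 0.6100 = -11.008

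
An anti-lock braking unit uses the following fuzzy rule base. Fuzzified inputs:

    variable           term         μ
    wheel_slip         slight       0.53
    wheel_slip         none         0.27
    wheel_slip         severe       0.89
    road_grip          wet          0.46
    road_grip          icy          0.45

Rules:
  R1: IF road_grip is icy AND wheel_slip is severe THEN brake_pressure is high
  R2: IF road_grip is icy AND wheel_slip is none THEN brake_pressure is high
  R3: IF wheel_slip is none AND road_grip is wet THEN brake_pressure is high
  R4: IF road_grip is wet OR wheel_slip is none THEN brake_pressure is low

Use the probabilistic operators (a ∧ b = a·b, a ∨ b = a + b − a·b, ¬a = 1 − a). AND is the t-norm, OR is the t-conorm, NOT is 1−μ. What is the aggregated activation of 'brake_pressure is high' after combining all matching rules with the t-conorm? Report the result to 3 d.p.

R1: icy=0.45, severe=0.89; AND[a·b] → w = 0.4005
R2: icy=0.45, none=0.27; AND[a·b] → w = 0.1215
R3: none=0.27, wet=0.46; AND[a·b] → w = 0.1242
R4: wet=0.46, none=0.27; OR[a + b − a·b] → w = 0.6058
Rules with consequent 'high': {R1, R2, R3} → strengths 0.4005, 0.1215, 0.1242
Aggregate via t-conorm [a + b − a·b]: 0.5388

0.539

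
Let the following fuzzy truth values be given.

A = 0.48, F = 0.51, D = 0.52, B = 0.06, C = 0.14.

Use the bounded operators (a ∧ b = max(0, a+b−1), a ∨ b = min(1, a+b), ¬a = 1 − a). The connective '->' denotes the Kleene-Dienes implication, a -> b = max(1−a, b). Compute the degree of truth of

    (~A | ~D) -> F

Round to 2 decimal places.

~A = 1 − 0.48 = 0.52
~D = 1 − 0.52 = 0.48
~A | ~D = min(1, a+b) on (0.52, 0.48) = 1.00
(~A | ~D) -> F  [Kleene-Dienes: max(1−a, b)] with a=1.00, b=0.51 → 0.51

0.51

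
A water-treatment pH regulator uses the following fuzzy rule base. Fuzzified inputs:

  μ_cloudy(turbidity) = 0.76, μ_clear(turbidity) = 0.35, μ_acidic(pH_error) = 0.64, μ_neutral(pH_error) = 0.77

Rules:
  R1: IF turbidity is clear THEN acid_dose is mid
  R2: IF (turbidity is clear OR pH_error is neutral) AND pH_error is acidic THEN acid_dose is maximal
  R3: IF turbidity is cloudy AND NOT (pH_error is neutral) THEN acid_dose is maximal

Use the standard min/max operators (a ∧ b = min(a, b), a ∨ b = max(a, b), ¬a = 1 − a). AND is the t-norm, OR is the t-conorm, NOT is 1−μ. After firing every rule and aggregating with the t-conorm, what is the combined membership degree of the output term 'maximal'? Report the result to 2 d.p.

R1: clear=0.35 → w = 0.35
R2: (clear=0.35 OR neutral=0.77) = 0.77; AND[min(a, b)] with acidic=0.64 → w = 0.64
R3: cloudy=0.76, ¬neutral=1−0.77=0.23; AND[min(a, b)] → w = 0.23
Rules with consequent 'maximal': {R2, R3} → strengths 0.64, 0.23
Aggregate via t-conorm [max(a, b)]: 0.64

0.64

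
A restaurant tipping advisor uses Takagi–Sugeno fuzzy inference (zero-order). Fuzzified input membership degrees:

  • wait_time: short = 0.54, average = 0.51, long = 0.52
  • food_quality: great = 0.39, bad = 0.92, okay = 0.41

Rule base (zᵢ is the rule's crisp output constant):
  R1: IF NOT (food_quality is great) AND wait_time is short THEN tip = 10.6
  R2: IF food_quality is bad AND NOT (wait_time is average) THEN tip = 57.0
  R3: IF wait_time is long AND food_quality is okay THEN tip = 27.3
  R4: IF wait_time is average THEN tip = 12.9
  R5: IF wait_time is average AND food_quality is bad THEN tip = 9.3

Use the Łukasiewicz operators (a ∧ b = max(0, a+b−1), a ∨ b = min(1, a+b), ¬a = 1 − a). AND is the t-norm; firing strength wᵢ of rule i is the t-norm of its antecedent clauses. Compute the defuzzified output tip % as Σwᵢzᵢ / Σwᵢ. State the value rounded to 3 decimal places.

23.692

R1 (z=10.6): ¬great=1−0.39=0.61, short=0.54; AND[max(0, a+b−1)] → w = 0.15
R2 (z=57.0): bad=0.92, ¬average=1−0.51=0.49; AND[max(0, a+b−1)] → w = 0.41
R3 (z=27.3): long=0.52, okay=0.41; AND[max(0, a+b−1)] → w = 0.00
R4 (z=12.9): average=0.51 → w = 0.51
R5 (z=9.3): average=0.51, bad=0.92; AND[max(0, a+b−1)] → w = 0.43
Weighted average = (0.15·10.6 + 0.41·57.0 + 0.00·27.3 + 0.51·12.9 + 0.43·9.3) / (0.15 + 0.41 + 0.00 + 0.51 + 0.43)
  = 35.5380 / 1.5000 = 23.692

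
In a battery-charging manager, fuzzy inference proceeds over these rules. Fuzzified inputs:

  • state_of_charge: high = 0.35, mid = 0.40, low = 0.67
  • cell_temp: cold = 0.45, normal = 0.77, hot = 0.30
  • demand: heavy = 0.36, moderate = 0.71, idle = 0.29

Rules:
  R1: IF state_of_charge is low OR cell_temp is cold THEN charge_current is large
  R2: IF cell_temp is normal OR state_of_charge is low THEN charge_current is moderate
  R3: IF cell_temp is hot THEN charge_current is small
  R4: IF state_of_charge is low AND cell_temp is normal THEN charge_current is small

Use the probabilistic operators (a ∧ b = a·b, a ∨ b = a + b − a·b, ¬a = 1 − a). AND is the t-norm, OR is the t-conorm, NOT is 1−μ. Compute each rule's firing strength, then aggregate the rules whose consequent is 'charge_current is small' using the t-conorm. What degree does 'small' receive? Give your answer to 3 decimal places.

0.661

R1: low=0.67, cold=0.45; OR[a + b − a·b] → w = 0.8185
R2: normal=0.77, low=0.67; OR[a + b − a·b] → w = 0.9241
R3: hot=0.30 → w = 0.3000
R4: low=0.67, normal=0.77; AND[a·b] → w = 0.5159
Rules with consequent 'small': {R3, R4} → strengths 0.3000, 0.5159
Aggregate via t-conorm [a + b − a·b]: 0.6611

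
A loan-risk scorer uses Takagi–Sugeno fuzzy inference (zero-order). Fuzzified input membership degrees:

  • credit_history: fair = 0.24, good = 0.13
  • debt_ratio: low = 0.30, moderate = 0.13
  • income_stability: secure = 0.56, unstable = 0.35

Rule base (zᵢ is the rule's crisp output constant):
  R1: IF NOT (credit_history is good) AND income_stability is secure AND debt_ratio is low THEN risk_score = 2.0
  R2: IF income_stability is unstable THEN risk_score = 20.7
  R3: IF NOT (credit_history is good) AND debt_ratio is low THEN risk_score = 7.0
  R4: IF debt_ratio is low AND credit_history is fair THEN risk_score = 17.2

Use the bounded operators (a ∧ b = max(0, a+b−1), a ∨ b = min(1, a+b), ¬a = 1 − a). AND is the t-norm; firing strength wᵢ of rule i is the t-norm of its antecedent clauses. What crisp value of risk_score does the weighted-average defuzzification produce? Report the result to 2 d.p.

16.22

R1 (z=2.0): ¬good=1−0.13=0.87, secure=0.56, low=0.30; AND[max(0, a+b−1)] → w = 0.00
R2 (z=20.7): unstable=0.35 → w = 0.35
R3 (z=7.0): ¬good=1−0.13=0.87, low=0.30; AND[max(0, a+b−1)] → w = 0.17
R4 (z=17.2): low=0.30, fair=0.24; AND[max(0, a+b−1)] → w = 0.00
Weighted average = (0.00·2.0 + 0.35·20.7 + 0.17·7.0 + 0.00·17.2) / (0.00 + 0.35 + 0.17 + 0.00)
  = 8.4350 / 0.5200 = 16.22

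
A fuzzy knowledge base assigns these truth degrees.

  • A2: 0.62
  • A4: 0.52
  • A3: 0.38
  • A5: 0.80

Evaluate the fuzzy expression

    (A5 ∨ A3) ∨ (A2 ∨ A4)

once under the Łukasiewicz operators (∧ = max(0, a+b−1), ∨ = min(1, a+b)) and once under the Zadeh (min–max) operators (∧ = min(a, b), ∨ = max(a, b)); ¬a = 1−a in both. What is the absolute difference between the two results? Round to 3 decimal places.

Under Łukasiewicz:
  A5 ∨ A3 = min(1, a+b) on (0.80, 0.38) = 1.00
  A2 ∨ A4 = min(1, a+b) on (0.62, 0.52) = 1.00
  (A5 ∨ A3) ∨ (A2 ∨ A4) = min(1, a+b) on (1.00, 1.00) = 1.00
  → value = 1.0000
Under Zadeh (min–max):
  A5 ∨ A3 = max(a, b) on (0.80, 0.38) = 0.80
  A2 ∨ A4 = max(a, b) on (0.62, 0.52) = 0.62
  (A5 ∨ A3) ∨ (A2 ∨ A4) = max(a, b) on (0.80, 0.62) = 0.80
  → value = 0.8000
|1.0000 − 0.8000| = 0.200

0.200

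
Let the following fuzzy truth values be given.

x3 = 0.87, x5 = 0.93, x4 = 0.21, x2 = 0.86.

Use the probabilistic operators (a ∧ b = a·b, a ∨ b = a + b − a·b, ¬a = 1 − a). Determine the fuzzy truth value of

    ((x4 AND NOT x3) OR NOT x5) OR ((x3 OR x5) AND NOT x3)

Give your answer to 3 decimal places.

NOT x3 = 1 − 0.8700 = 0.1300
x4 AND NOT x3 = a·b on (0.2100, 0.1300) = 0.0273
NOT x5 = 1 − 0.9300 = 0.0700
(x4 AND NOT x3) OR NOT x5 = a + b − a·b on (0.0273, 0.0700) = 0.0954
x3 OR x5 = a + b − a·b on (0.8700, 0.9300) = 0.9909
NOT x3 = 1 − 0.8700 = 0.1300
(x3 OR x5) AND NOT x3 = a·b on (0.9909, 0.1300) = 0.1288
((x4 AND NOT x3) OR NOT x5) OR ((x3 OR x5) AND NOT x3) = a + b − a·b on (0.0954, 0.1288) = 0.2119

0.212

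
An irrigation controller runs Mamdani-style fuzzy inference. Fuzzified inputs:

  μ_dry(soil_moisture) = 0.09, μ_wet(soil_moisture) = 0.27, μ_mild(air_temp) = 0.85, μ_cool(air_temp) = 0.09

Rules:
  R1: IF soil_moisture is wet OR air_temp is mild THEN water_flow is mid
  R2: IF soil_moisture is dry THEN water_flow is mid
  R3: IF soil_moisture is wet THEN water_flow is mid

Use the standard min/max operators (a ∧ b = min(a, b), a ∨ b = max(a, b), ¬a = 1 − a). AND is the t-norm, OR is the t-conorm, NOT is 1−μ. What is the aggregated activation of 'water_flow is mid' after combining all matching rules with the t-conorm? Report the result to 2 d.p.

R1: wet=0.27, mild=0.85; OR[max(a, b)] → w = 0.85
R2: dry=0.09 → w = 0.09
R3: wet=0.27 → w = 0.27
Rules with consequent 'mid': {R1, R2, R3} → strengths 0.85, 0.09, 0.27
Aggregate via t-conorm [max(a, b)]: 0.85

0.85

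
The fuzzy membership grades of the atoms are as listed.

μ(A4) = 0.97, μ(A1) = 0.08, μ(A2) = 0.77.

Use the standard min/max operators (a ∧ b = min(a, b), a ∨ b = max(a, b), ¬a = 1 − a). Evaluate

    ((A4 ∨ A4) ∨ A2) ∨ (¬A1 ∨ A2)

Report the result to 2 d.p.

0.97

A4 ∨ A4 = max(a, b) on (0.97, 0.97) = 0.97
(A4 ∨ A4) ∨ A2 = max(a, b) on (0.97, 0.77) = 0.97
¬A1 = 1 − 0.08 = 0.92
¬A1 ∨ A2 = max(a, b) on (0.92, 0.77) = 0.92
((A4 ∨ A4) ∨ A2) ∨ (¬A1 ∨ A2) = max(a, b) on (0.97, 0.92) = 0.97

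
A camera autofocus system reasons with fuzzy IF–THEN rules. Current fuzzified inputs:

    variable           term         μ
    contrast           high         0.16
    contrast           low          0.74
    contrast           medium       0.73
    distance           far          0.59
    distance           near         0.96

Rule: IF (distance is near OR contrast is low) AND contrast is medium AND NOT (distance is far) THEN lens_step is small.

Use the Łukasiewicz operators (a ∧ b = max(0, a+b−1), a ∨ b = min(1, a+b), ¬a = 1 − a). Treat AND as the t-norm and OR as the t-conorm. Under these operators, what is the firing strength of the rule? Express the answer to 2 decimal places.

firing strength: (near=0.96 OR low=0.74) = 1.00; AND[max(0, a+b−1)] with medium=0.73, ¬far=1−0.59=0.41 → w = 0.14

0.14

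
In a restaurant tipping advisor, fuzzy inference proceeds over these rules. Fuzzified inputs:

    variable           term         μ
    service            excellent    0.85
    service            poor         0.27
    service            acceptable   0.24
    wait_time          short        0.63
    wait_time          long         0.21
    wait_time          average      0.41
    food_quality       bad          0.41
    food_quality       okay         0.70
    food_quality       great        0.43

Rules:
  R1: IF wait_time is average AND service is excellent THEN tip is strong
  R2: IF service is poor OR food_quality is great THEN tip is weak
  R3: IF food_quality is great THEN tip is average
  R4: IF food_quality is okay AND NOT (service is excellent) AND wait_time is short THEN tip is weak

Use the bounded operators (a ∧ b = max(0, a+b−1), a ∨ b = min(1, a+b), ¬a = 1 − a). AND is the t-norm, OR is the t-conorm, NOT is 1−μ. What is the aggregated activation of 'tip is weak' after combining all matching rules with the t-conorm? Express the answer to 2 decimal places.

R1: average=0.41, excellent=0.85; AND[max(0, a+b−1)] → w = 0.26
R2: poor=0.27, great=0.43; OR[min(1, a+b)] → w = 0.70
R3: great=0.43 → w = 0.43
R4: okay=0.70, ¬excellent=1−0.85=0.15, short=0.63; AND[max(0, a+b−1)] → w = 0.00
Rules with consequent 'weak': {R2, R4} → strengths 0.70, 0.00
Aggregate via t-conorm [min(1, a+b)]: 0.70

0.70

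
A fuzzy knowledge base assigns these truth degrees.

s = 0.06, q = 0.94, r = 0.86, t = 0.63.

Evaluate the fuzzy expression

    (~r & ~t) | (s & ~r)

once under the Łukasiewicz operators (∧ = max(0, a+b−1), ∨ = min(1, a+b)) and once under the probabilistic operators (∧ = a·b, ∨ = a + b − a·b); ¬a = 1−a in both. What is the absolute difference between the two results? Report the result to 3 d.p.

Under Łukasiewicz:
  ~r = 1 − 0.86 = 0.14
  ~t = 1 − 0.63 = 0.37
  ~r & ~t = max(0, a+b−1) on (0.14, 0.37) = 0.00
  ~r = 1 − 0.86 = 0.14
  s & ~r = max(0, a+b−1) on (0.06, 0.14) = 0.00
  (~r & ~t) | (s & ~r) = min(1, a+b) on (0.00, 0.00) = 0.00
  → value = 0.0000
Under probabilistic:
  ~r = 1 − 0.8600 = 0.1400
  ~t = 1 − 0.6300 = 0.3700
  ~r & ~t = a·b on (0.1400, 0.3700) = 0.0518
  ~r = 1 − 0.8600 = 0.1400
  s & ~r = a·b on (0.0600, 0.1400) = 0.0084
  (~r & ~t) | (s & ~r) = a + b − a·b on (0.0518, 0.0084) = 0.0598
  → value = 0.0598
|0.0000 − 0.0598| = 0.060

0.060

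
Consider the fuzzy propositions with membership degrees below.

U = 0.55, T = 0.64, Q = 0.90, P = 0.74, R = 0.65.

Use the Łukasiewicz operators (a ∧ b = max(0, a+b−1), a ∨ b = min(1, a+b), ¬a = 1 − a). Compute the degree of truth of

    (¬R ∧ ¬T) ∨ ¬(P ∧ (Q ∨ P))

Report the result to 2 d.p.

¬R = 1 − 0.65 = 0.35
¬T = 1 − 0.64 = 0.36
¬R ∧ ¬T = max(0, a+b−1) on (0.35, 0.36) = 0.00
Q ∨ P = min(1, a+b) on (0.90, 0.74) = 1.00
P ∧ (Q ∨ P) = max(0, a+b−1) on (0.74, 1.00) = 0.74
¬(P ∧ (Q ∨ P)) = 1 − 0.74 = 0.26
(¬R ∧ ¬T) ∨ ¬(P ∧ (Q ∨ P)) = min(1, a+b) on (0.00, 0.26) = 0.26

0.26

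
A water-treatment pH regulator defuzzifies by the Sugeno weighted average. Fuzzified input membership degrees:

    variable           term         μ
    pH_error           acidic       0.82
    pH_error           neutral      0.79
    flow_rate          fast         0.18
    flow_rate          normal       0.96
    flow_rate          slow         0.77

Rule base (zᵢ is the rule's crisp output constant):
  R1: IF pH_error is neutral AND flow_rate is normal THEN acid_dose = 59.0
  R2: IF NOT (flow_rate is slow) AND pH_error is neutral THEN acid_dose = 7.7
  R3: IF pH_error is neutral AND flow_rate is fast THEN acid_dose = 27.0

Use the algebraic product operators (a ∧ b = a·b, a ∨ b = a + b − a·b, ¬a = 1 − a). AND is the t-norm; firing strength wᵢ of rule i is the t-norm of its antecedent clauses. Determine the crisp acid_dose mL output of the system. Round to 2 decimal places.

R1 (z=59.0): neutral=0.79, normal=0.96; AND[a·b] → w = 0.7584
R2 (z=7.7): ¬slow=1−0.77=0.23, neutral=0.79; AND[a·b] → w = 0.1817
R3 (z=27.0): neutral=0.79, fast=0.18; AND[a·b] → w = 0.1422
Weighted average = (0.7584·59.0 + 0.1817·7.7 + 0.1422·27.0) / (0.7584 + 0.1817 + 0.1422)
  = 49.9841 / 1.0823 = 46.18

46.18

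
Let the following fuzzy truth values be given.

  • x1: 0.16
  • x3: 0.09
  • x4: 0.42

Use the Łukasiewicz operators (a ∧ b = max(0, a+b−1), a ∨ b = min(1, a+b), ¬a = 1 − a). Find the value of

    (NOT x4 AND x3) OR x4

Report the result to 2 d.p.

NOT x4 = 1 − 0.42 = 0.58
NOT x4 AND x3 = max(0, a+b−1) on (0.58, 0.09) = 0.00
(NOT x4 AND x3) OR x4 = min(1, a+b) on (0.00, 0.42) = 0.42

0.42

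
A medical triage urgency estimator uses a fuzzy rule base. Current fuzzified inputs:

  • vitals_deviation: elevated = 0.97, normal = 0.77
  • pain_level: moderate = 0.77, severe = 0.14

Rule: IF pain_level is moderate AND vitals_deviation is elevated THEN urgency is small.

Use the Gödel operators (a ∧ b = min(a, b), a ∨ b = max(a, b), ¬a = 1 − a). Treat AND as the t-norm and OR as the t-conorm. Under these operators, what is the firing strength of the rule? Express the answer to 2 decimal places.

0.77

firing strength: moderate=0.77, elevated=0.97; AND[min(a, b)] → w = 0.77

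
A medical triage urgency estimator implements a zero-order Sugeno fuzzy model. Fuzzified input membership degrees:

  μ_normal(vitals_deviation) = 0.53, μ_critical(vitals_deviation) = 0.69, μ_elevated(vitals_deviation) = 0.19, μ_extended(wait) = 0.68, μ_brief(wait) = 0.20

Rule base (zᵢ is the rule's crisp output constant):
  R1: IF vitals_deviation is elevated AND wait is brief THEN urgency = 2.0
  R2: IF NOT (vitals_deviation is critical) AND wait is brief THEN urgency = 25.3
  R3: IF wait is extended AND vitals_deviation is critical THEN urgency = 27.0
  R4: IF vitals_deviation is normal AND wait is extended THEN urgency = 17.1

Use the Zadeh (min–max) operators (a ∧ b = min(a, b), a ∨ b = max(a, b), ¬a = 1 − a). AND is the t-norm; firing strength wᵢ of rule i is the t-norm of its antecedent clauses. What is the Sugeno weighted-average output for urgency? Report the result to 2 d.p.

20.54

R1 (z=2.0): elevated=0.19, brief=0.20; AND[min(a, b)] → w = 0.19
R2 (z=25.3): ¬critical=1−0.69=0.31, brief=0.20; AND[min(a, b)] → w = 0.20
R3 (z=27.0): extended=0.68, critical=0.69; AND[min(a, b)] → w = 0.68
R4 (z=17.1): normal=0.53, extended=0.68; AND[min(a, b)] → w = 0.53
Weighted average = (0.19·2.0 + 0.20·25.3 + 0.68·27.0 + 0.53·17.1) / (0.19 + 0.20 + 0.68 + 0.53)
  = 32.8630 / 1.6000 = 20.54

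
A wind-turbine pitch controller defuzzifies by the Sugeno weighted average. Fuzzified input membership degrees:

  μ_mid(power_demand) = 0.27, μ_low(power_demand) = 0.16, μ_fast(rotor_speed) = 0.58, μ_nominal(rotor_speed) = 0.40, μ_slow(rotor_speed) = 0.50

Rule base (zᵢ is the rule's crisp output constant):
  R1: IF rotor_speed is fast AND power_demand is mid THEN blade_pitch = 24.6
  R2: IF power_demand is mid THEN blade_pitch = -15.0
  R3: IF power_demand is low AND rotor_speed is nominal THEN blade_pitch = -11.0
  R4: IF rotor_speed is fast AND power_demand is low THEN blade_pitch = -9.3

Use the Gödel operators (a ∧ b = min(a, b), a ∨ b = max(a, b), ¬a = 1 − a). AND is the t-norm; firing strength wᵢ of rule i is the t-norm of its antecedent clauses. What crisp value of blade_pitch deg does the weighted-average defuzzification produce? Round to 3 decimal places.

-0.763

R1 (z=24.6): fast=0.58, mid=0.27; AND[min(a, b)] → w = 0.27
R2 (z=-15.0): mid=0.27 → w = 0.27
R3 (z=-11.0): low=0.16, nominal=0.40; AND[min(a, b)] → w = 0.16
R4 (z=-9.3): fast=0.58, low=0.16; AND[min(a, b)] → w = 0.16
Weighted average = (0.27·24.6 + 0.27·-15.0 + 0.16·-11.0 + 0.16·-9.3) / (0.27 + 0.27 + 0.16 + 0.16)
  = -0.6560 / 0.8600 = -0.763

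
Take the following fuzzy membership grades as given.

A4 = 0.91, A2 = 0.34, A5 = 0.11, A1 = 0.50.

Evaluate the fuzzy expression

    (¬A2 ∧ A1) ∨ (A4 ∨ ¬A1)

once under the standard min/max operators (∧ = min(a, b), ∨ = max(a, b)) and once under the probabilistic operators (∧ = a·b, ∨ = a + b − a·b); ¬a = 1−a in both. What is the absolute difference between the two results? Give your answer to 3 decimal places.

Under standard min/max:
  ¬A2 = 1 − 0.34 = 0.66
  ¬A2 ∧ A1 = min(a, b) on (0.66, 0.50) = 0.50
  ¬A1 = 1 − 0.50 = 0.50
  A4 ∨ ¬A1 = max(a, b) on (0.91, 0.50) = 0.91
  (¬A2 ∧ A1) ∨ (A4 ∨ ¬A1) = max(a, b) on (0.50, 0.91) = 0.91
  → value = 0.9100
Under probabilistic:
  ¬A2 = 1 − 0.3400 = 0.6600
  ¬A2 ∧ A1 = a·b on (0.6600, 0.5000) = 0.3300
  ¬A1 = 1 − 0.5000 = 0.5000
  A4 ∨ ¬A1 = a + b − a·b on (0.9100, 0.5000) = 0.9550
  (¬A2 ∧ A1) ∨ (A4 ∨ ¬A1) = a + b − a·b on (0.3300, 0.9550) = 0.9699
  → value = 0.9699
|0.9100 − 0.9699| = 0.060

0.060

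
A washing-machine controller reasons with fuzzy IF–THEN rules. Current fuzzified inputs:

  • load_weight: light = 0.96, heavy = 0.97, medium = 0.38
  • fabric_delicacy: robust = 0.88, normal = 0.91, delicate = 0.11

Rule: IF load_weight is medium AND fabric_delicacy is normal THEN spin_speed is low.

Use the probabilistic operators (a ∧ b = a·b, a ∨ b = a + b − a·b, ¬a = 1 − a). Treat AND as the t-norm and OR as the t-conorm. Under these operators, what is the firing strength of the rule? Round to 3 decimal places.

0.346

firing strength: medium=0.38, normal=0.91; AND[a·b] → w = 0.3458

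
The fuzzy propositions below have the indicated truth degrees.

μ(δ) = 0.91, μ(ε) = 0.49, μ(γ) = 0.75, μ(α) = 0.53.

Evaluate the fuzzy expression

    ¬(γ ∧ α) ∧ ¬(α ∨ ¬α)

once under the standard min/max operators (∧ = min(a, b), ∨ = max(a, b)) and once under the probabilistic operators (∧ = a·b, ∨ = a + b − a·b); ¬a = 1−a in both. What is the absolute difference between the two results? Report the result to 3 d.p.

Under standard min/max:
  γ ∧ α = min(a, b) on (0.75, 0.53) = 0.53
  ¬(γ ∧ α) = 1 − 0.53 = 0.47
  ¬α = 1 − 0.53 = 0.47
  α ∨ ¬α = max(a, b) on (0.53, 0.47) = 0.53
  ¬(α ∨ ¬α) = 1 − 0.53 = 0.47
  ¬(γ ∧ α) ∧ ¬(α ∨ ¬α) = min(a, b) on (0.47, 0.47) = 0.47
  → value = 0.4700
Under probabilistic:
  γ ∧ α = a·b on (0.7500, 0.5300) = 0.3975
  ¬(γ ∧ α) = 1 − 0.3975 = 0.6025
  ¬α = 1 − 0.5300 = 0.4700
  α ∨ ¬α = a + b − a·b on (0.5300, 0.4700) = 0.7509
  ¬(α ∨ ¬α) = 1 − 0.7509 = 0.2491
  ¬(γ ∧ α) ∧ ¬(α ∨ ¬α) = a·b on (0.6025, 0.2491) = 0.1501
  → value = 0.1501
|0.4700 − 0.1501| = 0.320

0.320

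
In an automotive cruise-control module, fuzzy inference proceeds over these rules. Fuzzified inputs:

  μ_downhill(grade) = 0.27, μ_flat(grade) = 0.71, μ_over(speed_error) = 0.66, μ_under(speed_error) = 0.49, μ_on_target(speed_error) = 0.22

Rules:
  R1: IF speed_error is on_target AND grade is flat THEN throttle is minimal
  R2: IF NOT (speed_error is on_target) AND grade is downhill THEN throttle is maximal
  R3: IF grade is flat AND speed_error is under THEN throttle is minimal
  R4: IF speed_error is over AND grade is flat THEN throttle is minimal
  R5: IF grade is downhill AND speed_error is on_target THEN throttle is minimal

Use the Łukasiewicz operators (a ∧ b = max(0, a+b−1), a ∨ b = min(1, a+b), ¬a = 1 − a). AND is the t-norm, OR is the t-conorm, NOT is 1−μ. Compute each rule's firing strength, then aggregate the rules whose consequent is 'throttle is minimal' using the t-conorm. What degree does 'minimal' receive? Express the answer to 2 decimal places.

0.57

R1: on_target=0.22, flat=0.71; AND[max(0, a+b−1)] → w = 0.00
R2: ¬on_target=1−0.22=0.78, downhill=0.27; AND[max(0, a+b−1)] → w = 0.05
R3: flat=0.71, under=0.49; AND[max(0, a+b−1)] → w = 0.20
R4: over=0.66, flat=0.71; AND[max(0, a+b−1)] → w = 0.37
R5: downhill=0.27, on_target=0.22; AND[max(0, a+b−1)] → w = 0.00
Rules with consequent 'minimal': {R1, R3, R4, R5} → strengths 0.00, 0.20, 0.37, 0.00
Aggregate via t-conorm [min(1, a+b)]: 0.57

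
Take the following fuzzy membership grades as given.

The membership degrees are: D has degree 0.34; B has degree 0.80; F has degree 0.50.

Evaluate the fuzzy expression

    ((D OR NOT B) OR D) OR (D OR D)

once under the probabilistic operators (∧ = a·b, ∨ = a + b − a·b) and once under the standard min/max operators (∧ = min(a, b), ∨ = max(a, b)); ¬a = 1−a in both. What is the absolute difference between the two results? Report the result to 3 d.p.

0.508

Under probabilistic:
  NOT B = 1 − 0.8000 = 0.2000
  D OR NOT B = a + b − a·b on (0.3400, 0.2000) = 0.4720
  (D OR NOT B) OR D = a + b − a·b on (0.4720, 0.3400) = 0.6515
  D OR D = a + b − a·b on (0.3400, 0.3400) = 0.5644
  ((D OR NOT B) OR D) OR (D OR D) = a + b − a·b on (0.6515, 0.5644) = 0.8482
  → value = 0.8482
Under standard min/max:
  NOT B = 1 − 0.80 = 0.20
  D OR NOT B = max(a, b) on (0.34, 0.20) = 0.34
  (D OR NOT B) OR D = max(a, b) on (0.34, 0.34) = 0.34
  D OR D = max(a, b) on (0.34, 0.34) = 0.34
  ((D OR NOT B) OR D) OR (D OR D) = max(a, b) on (0.34, 0.34) = 0.34
  → value = 0.3400
|0.8482 − 0.3400| = 0.508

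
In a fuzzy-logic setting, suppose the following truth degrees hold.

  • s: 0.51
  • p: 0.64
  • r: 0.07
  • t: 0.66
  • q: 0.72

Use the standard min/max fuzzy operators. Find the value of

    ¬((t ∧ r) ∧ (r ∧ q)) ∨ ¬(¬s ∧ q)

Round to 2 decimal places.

t ∧ r = min(a, b) on (0.66, 0.07) = 0.07
r ∧ q = min(a, b) on (0.07, 0.72) = 0.07
(t ∧ r) ∧ (r ∧ q) = min(a, b) on (0.07, 0.07) = 0.07
¬((t ∧ r) ∧ (r ∧ q)) = 1 − 0.07 = 0.93
¬s = 1 − 0.51 = 0.49
¬s ∧ q = min(a, b) on (0.49, 0.72) = 0.49
¬(¬s ∧ q) = 1 − 0.49 = 0.51
¬((t ∧ r) ∧ (r ∧ q)) ∨ ¬(¬s ∧ q) = max(a, b) on (0.93, 0.51) = 0.93

0.93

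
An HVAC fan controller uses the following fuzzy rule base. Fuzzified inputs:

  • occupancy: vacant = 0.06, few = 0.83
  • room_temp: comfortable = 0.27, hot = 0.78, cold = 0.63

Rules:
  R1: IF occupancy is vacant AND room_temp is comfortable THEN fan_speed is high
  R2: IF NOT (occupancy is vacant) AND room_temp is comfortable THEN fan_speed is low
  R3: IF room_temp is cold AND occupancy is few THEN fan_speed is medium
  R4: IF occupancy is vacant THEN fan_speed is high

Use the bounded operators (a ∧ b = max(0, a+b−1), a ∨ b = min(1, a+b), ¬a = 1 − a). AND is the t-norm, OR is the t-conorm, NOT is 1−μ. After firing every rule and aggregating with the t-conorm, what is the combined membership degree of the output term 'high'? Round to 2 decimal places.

0.06

R1: vacant=0.06, comfortable=0.27; AND[max(0, a+b−1)] → w = 0.00
R2: ¬vacant=1−0.06=0.94, comfortable=0.27; AND[max(0, a+b−1)] → w = 0.21
R3: cold=0.63, few=0.83; AND[max(0, a+b−1)] → w = 0.46
R4: vacant=0.06 → w = 0.06
Rules with consequent 'high': {R1, R4} → strengths 0.00, 0.06
Aggregate via t-conorm [min(1, a+b)]: 0.06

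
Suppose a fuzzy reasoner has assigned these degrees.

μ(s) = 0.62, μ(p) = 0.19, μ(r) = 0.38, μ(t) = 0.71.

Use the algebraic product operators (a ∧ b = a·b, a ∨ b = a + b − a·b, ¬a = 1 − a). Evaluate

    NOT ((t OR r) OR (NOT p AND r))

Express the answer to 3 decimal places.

0.124

t OR r = a + b − a·b on (0.7100, 0.3800) = 0.8202
NOT p = 1 − 0.1900 = 0.8100
NOT p AND r = a·b on (0.8100, 0.3800) = 0.3078
(t OR r) OR (NOT p AND r) = a + b − a·b on (0.8202, 0.3078) = 0.8755
NOT ((t OR r) OR (NOT p AND r)) = 1 − 0.8755 = 0.1245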